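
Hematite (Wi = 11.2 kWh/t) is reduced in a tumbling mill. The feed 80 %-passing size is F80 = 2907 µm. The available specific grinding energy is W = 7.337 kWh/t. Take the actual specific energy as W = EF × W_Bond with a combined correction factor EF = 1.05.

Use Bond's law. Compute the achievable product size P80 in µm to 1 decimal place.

W = 10 Wi / √P80 − 10 Wi / √F80
W_Bond = W / EF = 7.337 / 1.05 = 6.9876 kWh/t
P80^(−½) = W_Bond/(10 Wi) + F80^(−½)
  = 6.9876/(10·11.2) + 1/√2907 = 0.062389 + 0.018547 = 0.080937
P80 = (1/0.080937)² = 12.3553² = 152.65 µm

P80 = 152.7 µm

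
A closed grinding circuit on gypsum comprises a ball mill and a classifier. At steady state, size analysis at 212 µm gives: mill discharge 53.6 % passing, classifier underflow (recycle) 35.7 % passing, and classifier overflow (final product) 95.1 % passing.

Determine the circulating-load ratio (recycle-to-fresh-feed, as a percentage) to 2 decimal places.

Let r = R/F. Size balance at 212 µm:
Fd + Rd = Ru + Fo ⇒ R/F = (o−d)/(d−u)
r = (95.1 − 53.6)/(53.6 − 35.7) = 41.5/17.9 = 2.3184
CL = 100·r = 231.84 %

CL = 231.84 %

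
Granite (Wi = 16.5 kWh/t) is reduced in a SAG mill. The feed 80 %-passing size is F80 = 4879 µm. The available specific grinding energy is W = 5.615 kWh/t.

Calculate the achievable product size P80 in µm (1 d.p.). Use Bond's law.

Bond: W = 10·Wi·(1/√P80 − 1/√F80)
⇒ 1/√P80 = W/(10·Wi) + 1/√F80
  = 5.6150/(10·16.5) + 1/√4879 = 0.034030 + 0.014316 = 0.048347
P80 = (1/0.048347)² = 20.6839² = 427.82 µm

P80 = 427.8 µm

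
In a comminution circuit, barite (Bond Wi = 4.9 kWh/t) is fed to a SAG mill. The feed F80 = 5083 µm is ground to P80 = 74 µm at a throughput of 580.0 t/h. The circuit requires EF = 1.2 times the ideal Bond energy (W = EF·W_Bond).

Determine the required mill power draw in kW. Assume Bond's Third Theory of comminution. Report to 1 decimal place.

P = 3486.2 kW

W_Bond = 10·Wi·(1/√P₈₀ − 1/√F₈₀)
W = 10·4.9·(1/√74 − 1/√5083) = 10·4.9·(0.102221) = 5.0089 kWh/t
Corrected W = EF·W_Bond = 1.2·5.0089 = 6.0106 kWh/t
P_mill = W·ṁ = 6.0106·580.0 = 3486.2 kW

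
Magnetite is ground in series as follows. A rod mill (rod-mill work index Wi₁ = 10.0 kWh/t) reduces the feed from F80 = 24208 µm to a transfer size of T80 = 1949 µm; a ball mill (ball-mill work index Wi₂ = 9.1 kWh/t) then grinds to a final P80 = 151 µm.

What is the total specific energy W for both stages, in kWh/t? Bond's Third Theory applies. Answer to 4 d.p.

W = 6.9666 kWh/t

Bond:  W = 10 Wi (1/√P − 1/√F)
Stage 1 (24208→1949 µm, Wi₁=10.0): W₁ = 10·10.0·(0.022651 − 0.006427) = 1.6224 kWh/t
Stage 2 (1949→151 µm, Wi₂=9.1): W₂ = 10·9.1·(0.081379 − 0.022651) = 5.3442 kWh/t
W = W₁ + W₂ = 1.6224 + 5.3442 = 6.9666 kWh/t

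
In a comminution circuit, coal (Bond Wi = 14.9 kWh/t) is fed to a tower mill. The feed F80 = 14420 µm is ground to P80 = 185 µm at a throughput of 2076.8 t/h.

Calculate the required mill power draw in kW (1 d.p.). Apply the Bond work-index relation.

P = 20173.8 kW

W = 10 Wi / √P80 − 10 Wi / √F80
W = 10·14.9·(1/√185 − 1/√14420) = 10·14.9·(0.065194) = 9.7139 kWh/t
P_mill = W·ṁ = 9.7139·2076.8 = 20173.8 kW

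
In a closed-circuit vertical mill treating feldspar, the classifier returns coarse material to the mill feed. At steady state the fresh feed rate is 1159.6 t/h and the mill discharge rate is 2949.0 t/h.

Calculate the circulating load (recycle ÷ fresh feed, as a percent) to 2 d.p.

Discharge = new feed + return, hence
R = M − F = 2949.0 − 1159.6 = 1789.4 t/h
CL = 100·R/F = 100·1789.4/1159.6 = 154.31 %

CL = 154.31 %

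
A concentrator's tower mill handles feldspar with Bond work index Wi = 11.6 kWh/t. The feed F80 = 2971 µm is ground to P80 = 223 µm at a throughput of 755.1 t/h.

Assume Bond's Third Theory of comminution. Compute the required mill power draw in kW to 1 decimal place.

W = 10·Wi·(P80^(-½) − F80^(-½))
W = 10·11.6·(1/√223 − 1/√2971) = 10·11.6·(0.048619) = 5.6398 kWh/t
P = W·T = 5.6398·755.1 = 4258.6 kW

P = 4258.6 kW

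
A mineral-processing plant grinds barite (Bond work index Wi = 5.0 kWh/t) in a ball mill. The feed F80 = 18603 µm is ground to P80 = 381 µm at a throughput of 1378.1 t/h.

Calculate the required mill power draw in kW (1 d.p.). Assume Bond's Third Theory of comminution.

Bond:  W = 10 Wi (1/√P − 1/√F)
W = 10·5.0·(1/√381 − 1/√18603) = 10·5.0·(0.043900) = 2.1950 kWh/t
Power = W × throughput = 2.1950 kWh/t × 1378.1 t/h = 3024.9 kW

P = 3024.9 kW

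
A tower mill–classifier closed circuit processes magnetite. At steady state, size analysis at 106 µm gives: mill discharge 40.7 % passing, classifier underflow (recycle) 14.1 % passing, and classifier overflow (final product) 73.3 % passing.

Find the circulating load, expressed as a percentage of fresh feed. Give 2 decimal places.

CL = 122.56 %

Classifier node, passing 106 µm:
(1+r)d = ru + o → r = (o−d)/(d−u)
r = (73.3 − 40.7)/(40.7 − 14.1) = 32.6/26.6 = 1.2256
CL = 100·r = 122.56 %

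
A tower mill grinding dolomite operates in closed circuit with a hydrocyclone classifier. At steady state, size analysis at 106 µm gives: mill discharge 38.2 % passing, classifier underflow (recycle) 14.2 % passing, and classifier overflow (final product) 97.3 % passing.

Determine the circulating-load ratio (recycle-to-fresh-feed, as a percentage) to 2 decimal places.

Let r = R/F. Size balance at 106 µm:
r = (o − d)/(d − u)
r = (97.3 − 38.2)/(38.2 − 14.2) = 59.1/24.0 = 2.4625
CL = 100·r = 246.25 %

CL = 246.25 %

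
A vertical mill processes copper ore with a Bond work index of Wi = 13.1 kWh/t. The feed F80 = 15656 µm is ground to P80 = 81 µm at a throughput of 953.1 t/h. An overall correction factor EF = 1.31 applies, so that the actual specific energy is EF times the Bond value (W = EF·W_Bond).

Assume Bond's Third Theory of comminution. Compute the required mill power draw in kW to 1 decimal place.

P = 16866.3 kW

Bond: W = 10·Wi·(1/√P80 − 1/√F80)
W = 10·13.1·(1/√81 − 1/√15656) = 10·13.1·(0.103119) = 13.5086 kWh/t
With EF = 1.31: W = 13.5086·1.31 = 17.6963 kWh/t
Power = W × throughput = 17.6963 kWh/t × 953.1 t/h = 16866.3 kW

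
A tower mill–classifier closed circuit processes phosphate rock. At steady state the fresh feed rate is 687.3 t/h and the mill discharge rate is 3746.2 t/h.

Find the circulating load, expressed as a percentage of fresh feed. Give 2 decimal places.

CL = 445.06 %

Steady state: M = F + R.
R = M − F = 3746.2 − 687.3 = 3058.9 t/h
CL = 100·R/F = 100·3058.9/687.3 = 445.06 %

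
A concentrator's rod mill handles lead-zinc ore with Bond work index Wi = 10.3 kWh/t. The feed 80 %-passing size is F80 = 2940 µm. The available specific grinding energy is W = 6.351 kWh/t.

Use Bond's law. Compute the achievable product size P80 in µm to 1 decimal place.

P80 = 155.8 µm

Bond: W = 10·Wi·(1/√P80 − 1/√F80)
1/√P80 = 1/√F80 + W/(10·Wi)
  = 6.3510/(10·10.3) + 1/√2940 = 0.061660 + 0.018443 = 0.080103
P80 = (1/0.080103)² = 12.4839² = 155.85 µm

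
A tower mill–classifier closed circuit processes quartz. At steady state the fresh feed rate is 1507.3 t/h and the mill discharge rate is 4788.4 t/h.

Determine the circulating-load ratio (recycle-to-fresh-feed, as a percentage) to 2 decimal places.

Steady state: M = F + R.
R = M − F = 4788.4 − 1507.3 = 3281.1 t/h
CL = 100·R/F = 100·3281.1/1507.3 = 217.68 %

CL = 217.68 %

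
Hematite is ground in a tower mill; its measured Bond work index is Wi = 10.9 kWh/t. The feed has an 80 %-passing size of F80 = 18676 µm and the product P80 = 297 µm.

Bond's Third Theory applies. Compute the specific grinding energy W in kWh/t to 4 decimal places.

W = 10·Wi·[P80^(−½) − F80^(−½)]
1/√297 = 0.058026;  1/√18676 = 0.007317
W = 10·10.9·(0.058026 − 0.007317) = 5.5272 kWh/t

W = 5.5272 kWh/t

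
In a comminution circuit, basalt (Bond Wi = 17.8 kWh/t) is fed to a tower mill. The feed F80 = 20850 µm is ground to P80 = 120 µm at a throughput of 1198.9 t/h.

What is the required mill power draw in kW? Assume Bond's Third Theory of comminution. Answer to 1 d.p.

P = 18003.1 kW

W = 10·Wi·(P80^(-½) − F80^(-½))
W = 10·17.8·(1/√120 − 1/√20850) = 10·17.8·(0.084362) = 15.0164 kWh/t
Power = W × throughput = 15.0164 kWh/t × 1198.9 t/h = 18003.1 kW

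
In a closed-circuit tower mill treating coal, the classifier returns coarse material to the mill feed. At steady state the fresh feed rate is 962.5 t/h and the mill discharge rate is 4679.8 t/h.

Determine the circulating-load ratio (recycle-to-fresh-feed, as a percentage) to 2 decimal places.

CL = 386.21 %

M = F + R at steady state, so:
R = M − F = 4679.8 − 962.5 = 3717.3 t/h
CL = 100·R/F = 100·3717.3/962.5 = 386.21 %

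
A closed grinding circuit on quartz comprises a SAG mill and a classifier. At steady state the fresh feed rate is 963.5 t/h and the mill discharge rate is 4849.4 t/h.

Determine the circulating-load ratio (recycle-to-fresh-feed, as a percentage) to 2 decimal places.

CL = 403.31 %

Steady state: M = F + R.
R = M − F = 4849.4 − 963.5 = 3885.9 t/h
CL = 100·R/F = 100·3885.9/963.5 = 403.31 %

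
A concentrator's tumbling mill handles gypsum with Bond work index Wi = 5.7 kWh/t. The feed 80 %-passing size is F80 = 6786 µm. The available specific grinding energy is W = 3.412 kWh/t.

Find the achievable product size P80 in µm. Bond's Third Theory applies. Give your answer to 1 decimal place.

Bond: W = 10·Wi·(1/√P80 − 1/√F80)
⇒ 1/√P80 = W/(10 Wi) + 1/√F80
  = 3.4120/(10·5.7) + 1/√6786 = 0.059860 + 0.012139 = 0.071999
P80 = (1/0.071999)² = 13.8891² = 192.91 µm

P80 = 192.9 µm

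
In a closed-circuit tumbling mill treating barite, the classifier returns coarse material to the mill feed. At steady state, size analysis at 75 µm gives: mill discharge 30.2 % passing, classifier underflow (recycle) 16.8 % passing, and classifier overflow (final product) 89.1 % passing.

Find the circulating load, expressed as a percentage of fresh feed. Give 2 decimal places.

CL = 439.55 %

Mass balance on the −75 µm fraction:
r = (o − d)/(d − u)
r = (89.1 − 30.2)/(30.2 − 16.8) = 58.9/13.4 = 4.3955
CL = 100·r = 439.55 %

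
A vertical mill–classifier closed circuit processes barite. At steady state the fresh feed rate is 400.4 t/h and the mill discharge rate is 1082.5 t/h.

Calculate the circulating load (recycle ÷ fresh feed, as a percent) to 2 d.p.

Discharge = new feed + return, hence
R = M − F = 1082.5 − 400.4 = 682.1 t/h
CL = 100·R/F = 100·682.1/400.4 = 170.35 %

CL = 170.35 %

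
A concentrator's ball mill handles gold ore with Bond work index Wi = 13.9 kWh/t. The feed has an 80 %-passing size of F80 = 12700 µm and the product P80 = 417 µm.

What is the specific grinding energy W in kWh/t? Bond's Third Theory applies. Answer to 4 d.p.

W = 5.5734 kWh/t

W = 10·Wi·[P80^(−½) − F80^(−½)]
1/√417 = 0.048970;  1/√12700 = 0.008874
W = 10·13.9·(0.048970 − 0.008874) = 5.5734 kWh/t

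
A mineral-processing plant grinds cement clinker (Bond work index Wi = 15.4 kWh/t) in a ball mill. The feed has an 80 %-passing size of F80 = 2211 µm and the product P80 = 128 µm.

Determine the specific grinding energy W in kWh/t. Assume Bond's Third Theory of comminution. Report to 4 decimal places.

W = 10.3367 kWh/t

Bond:  W = 10 Wi (1/√P − 1/√F)
1/√128 = 0.088388;  1/√2211 = 0.021267
W = 10·15.4·(0.088388 − 0.021267) = 10.3367 kWh/t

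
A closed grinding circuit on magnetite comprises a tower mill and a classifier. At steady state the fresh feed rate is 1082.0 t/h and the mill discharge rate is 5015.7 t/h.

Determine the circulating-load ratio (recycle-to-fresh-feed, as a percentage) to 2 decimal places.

M = F + R at steady state, so:
R = M − F = 5015.7 − 1082.0 = 3933.7 t/h
CL = 100·R/F = 100·3933.7/1082.0 = 363.56 %

CL = 363.56 %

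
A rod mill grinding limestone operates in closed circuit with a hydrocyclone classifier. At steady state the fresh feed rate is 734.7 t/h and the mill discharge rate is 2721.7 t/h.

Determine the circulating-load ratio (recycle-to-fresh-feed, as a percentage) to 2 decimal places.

CL = 270.45 %

Steady state: M = F + R.
R = M − F = 2721.7 − 734.7 = 1987.0 t/h
CL = 100·R/F = 100·1987.0/734.7 = 270.45 %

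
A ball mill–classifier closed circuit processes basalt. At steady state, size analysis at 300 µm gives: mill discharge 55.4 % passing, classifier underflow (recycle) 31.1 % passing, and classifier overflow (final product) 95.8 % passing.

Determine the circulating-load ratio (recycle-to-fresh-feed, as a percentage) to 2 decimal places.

Mass balance on the −300 µm fraction:
r = (o − d)/(d − u)
r = (95.8 − 55.4)/(55.4 − 31.1) = 40.4/24.3 = 1.6626
CL = 100·r = 166.26 %

CL = 166.26 %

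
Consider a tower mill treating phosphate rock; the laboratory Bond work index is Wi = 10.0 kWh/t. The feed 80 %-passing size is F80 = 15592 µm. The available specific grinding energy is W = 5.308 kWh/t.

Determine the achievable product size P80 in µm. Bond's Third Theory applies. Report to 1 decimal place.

W = 10 Wi (1/√P80 − 1/√F80)  [Bond]
P80^(−½) = W/(10 Wi) + F80^(−½)
  = 5.3080/(10·10.0) + 1/√15592 = 0.053080 + 0.008008 = 0.061088
P80 = (1/0.061088)² = 16.3697² = 267.97 µm

P80 = 268.0 µm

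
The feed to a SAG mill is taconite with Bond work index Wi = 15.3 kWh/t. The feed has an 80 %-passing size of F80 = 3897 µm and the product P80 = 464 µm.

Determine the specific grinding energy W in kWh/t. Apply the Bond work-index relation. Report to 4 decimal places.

W = 4.6519 kWh/t

W = 10·Wi·(P80^(-½) − F80^(-½))
1/√464 = 0.046424;  1/√3897 = 0.016019
W = 10·15.3·(0.046424 − 0.016019) = 4.6519 kWh/t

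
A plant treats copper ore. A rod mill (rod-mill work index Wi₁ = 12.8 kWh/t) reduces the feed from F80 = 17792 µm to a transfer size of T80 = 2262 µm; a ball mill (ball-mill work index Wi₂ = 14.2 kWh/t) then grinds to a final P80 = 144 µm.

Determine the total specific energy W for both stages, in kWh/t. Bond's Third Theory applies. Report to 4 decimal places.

W = 10.5794 kWh/t

W_Bond = 10·Wi·(1/√P₈₀ − 1/√F₈₀)
Stage 1 (17792→2262 µm, Wi₁=12.8): W₁ = 10·12.8·(0.021026 − 0.007497) = 1.7317 kWh/t
Stage 2 (2262→144 µm, Wi₂=14.2): W₂ = 10·14.2·(0.083333 − 0.021026) = 8.8477 kWh/t
W = W₁ + W₂ = 1.7317 + 8.8477 = 10.5794 kWh/t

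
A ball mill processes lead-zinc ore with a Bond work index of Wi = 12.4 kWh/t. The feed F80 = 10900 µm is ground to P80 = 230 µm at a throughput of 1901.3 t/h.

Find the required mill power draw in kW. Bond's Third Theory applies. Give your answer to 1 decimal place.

P = 13287.5 kW

Bond: W = 10·Wi·(1/√P80 − 1/√F80)
W = 10·12.4·(1/√230 − 1/√10900) = 10·12.4·(0.056360) = 6.9886 kWh/t
Mill draw = 6.9886 × 1901.3 = 13287.5 kW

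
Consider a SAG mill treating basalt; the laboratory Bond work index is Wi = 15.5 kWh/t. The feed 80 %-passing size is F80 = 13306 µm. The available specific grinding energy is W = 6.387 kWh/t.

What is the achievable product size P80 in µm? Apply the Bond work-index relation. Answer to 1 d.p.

W = 10 Wi (1/√P80 − 1/√F80)  [Bond]
⇒ 1/√P80 = W/(10 Wi) + 1/√F80
  = 6.3870/(10·15.5) + 1/√13306 = 0.041206 + 0.008669 = 0.049876
P80 = (1/0.049876)² = 20.0499² = 402.00 µm

P80 = 402.0 µm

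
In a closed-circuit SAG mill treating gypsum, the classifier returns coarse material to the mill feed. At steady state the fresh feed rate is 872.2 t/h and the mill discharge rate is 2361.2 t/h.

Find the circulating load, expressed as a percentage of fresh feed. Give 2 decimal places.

CL = 170.72 %

M = F + R at steady state, so:
R = M − F = 2361.2 − 872.2 = 1489.0 t/h
CL = 100·R/F = 100·1489.0/872.2 = 170.72 %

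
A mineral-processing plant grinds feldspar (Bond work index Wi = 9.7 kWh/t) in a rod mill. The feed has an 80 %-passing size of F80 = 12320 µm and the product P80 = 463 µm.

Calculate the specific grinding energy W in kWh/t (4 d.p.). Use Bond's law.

W = 10 Wi (P80^-0.5 − F80^-0.5)
1/√463 = 0.046474;  1/√12320 = 0.009009
W = 10·9.7·(0.046474 − 0.009009) = 3.6341 kWh/t

W = 3.6341 kWh/t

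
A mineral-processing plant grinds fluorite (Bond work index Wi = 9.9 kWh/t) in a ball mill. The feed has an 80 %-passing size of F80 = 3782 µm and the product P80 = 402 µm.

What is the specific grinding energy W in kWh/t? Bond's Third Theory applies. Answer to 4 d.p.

W = 3.3279 kWh/t

W = 10·Wi·(P80^(-½) − F80^(-½))
1/√402 = 0.049875;  1/√3782 = 0.016261
W = 10·9.9·(0.049875 − 0.016261) = 3.3279 kWh/t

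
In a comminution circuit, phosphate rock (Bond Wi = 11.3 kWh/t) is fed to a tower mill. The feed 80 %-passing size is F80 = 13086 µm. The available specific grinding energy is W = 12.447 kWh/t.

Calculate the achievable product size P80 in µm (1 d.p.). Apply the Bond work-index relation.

W = 10·Wi·[P80^(−½) − F80^(−½)]
⇒ 1/√P80 = W/(10 Wi) + 1/√F80
  = 12.4470/(10·11.3) + 1/√13086 = 0.110150 + 0.008742 = 0.118892
P80 = (1/0.118892)² = 8.4110² = 70.74 µm

P80 = 70.7 µm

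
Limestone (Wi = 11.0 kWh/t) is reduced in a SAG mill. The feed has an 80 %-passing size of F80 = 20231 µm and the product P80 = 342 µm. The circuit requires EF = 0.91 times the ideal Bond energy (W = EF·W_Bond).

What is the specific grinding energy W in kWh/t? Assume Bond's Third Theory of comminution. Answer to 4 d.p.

W = 4.7090 kWh/t

W_Bond = 10·Wi·(1/√P₈₀ − 1/√F₈₀)
1/√342 = 0.054074;  1/√20231 = 0.007031
W = 10·11.0·(0.054074 − 0.007031) = 5.1748 kWh/t
With EF = 0.91: W = 5.1748·0.91 = 4.7090 kWh/t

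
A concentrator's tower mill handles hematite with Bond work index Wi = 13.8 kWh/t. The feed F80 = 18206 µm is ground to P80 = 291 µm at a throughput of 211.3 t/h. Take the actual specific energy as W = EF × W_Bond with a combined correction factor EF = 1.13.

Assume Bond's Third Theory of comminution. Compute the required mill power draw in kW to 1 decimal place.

Bond: W = 10·Wi·(1/√P80 − 1/√F80)
W = 10·13.8·(1/√291 − 1/√18206) = 10·13.8·(0.051210) = 7.0669 kWh/t
With EF = 1.13: W = 7.0669·1.13 = 7.9857 kWh/t
P_mill = W·ṁ = 7.9857·211.3 = 1687.4 kW

P = 1687.4 kW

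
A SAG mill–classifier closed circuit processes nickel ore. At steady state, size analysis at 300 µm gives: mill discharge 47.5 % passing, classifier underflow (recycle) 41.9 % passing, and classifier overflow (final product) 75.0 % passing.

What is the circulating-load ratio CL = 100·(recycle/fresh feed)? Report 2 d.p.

CL = 491.07 %

Balance %-passing 300 µm (r = R/F):
(1+r)·d = r·u + o ⇒ r = (o−d)/(d−u)
r = (75.0 − 47.5)/(47.5 − 41.9) = 27.5/5.6 = 4.9107
CL = 100·r = 491.07 %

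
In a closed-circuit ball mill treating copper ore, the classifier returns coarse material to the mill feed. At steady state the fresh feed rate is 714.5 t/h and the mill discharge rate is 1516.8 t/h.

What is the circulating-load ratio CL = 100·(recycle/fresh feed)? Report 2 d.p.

CL = 112.29 %

M = F + R at steady state, so:
R = M − F = 1516.8 − 714.5 = 802.3 t/h
CL = 100·R/F = 100·802.3/714.5 = 112.29 %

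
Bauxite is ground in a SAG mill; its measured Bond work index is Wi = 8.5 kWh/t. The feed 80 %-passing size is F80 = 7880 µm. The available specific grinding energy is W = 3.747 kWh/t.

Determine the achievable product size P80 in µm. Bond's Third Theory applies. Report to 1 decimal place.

P80 = 326.4 µm

W = 10·Wi·(P80^(-½) − F80^(-½))
1/√P80 = 1/√F80 + W/(10·Wi)
  = 3.7470/(10·8.5) + 1/√7880 = 0.044082 + 0.011265 = 0.055348
P80 = (1/0.055348)² = 18.0677² = 326.44 µm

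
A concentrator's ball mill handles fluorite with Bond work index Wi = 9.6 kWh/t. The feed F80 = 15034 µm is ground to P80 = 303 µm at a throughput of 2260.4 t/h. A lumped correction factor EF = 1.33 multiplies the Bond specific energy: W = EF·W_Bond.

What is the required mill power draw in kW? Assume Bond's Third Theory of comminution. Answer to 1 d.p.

P = 14226.3 kW

Bond: W = 10·Wi·(1/√P80 − 1/√F80)
W = 10·9.6·(1/√303 − 1/√15034) = 10·9.6·(0.049293) = 4.7321 kWh/t
W_actual = 1.33 × 4.7321 = 6.2937 kWh/t
P = W·T = 6.2937·2260.4 = 14226.3 kW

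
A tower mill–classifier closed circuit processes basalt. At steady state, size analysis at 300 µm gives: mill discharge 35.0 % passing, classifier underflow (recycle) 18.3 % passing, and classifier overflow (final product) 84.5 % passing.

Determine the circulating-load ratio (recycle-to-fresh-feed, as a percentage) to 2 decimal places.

Two-product formula at 300 µm:
(1+r)d = ru + o → r = (o−d)/(d−u)
r = (84.5 − 35.0)/(35.0 − 18.3) = 49.5/16.7 = 2.9641
CL = 100·r = 296.41 %

CL = 296.41 %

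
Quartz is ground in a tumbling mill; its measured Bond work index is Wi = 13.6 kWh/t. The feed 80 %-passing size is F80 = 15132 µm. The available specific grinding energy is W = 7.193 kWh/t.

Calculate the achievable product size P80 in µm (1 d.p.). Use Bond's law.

W = 10·Wi·(P80^(-½) − F80^(-½))
⇒ 1/√P80 = W/(10·Wi) + 1/√F80
  = 7.1930/(10·13.6) + 1/√15132 = 0.052890 + 0.008129 = 0.061019
P80 = (1/0.061019)² = 16.3883² = 268.58 µm

P80 = 268.6 µm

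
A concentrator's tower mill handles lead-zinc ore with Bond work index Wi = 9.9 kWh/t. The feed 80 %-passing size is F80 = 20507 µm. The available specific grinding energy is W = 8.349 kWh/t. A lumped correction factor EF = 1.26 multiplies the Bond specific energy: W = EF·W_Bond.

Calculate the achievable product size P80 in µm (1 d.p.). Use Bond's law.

Bond:  W = 10 Wi (1/√P − 1/√F)
W_Bond = W / EF = 8.349 / 1.26 = 6.6262 kWh/t
1/√P80 = 1/√F80 + W_Bond/(10·Wi)
  = 6.6262/(10·9.9) + 1/√20507 = 0.066931 + 0.006983 = 0.073914
P80 = (1/0.073914)² = 13.5292² = 183.04 µm

P80 = 183.0 µm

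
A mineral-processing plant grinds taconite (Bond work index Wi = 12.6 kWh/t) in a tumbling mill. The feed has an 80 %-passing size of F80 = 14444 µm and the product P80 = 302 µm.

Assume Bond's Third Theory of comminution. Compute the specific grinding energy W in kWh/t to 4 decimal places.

W = 6.2021 kWh/t

W = 10 Wi / √P80 − 10 Wi / √F80
1/√302 = 0.057544;  1/√14444 = 0.008321
W = 10·12.6·(0.057544 − 0.008321) = 6.2021 kWh/t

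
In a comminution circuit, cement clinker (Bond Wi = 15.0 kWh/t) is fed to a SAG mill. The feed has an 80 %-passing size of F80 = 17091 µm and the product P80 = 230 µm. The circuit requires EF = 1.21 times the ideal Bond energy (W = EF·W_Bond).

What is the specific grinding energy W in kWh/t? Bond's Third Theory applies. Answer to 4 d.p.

W = 10.5794 kWh/t

W = 10·Wi·(P80^(-½) − F80^(-½))
1/√230 = 0.065938;  1/√17091 = 0.007649
W = 10·15.0·(0.065938 − 0.007649) = 8.7433 kWh/t
With EF = 1.21: W = 8.7433·1.21 = 10.5794 kWh/t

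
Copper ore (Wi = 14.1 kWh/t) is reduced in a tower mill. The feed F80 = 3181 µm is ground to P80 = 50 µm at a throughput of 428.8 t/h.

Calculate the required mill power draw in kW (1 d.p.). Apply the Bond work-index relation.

W_Bond = 10·Wi·(1/√P₈₀ − 1/√F₈₀)
W = 10·14.1·(1/√50 − 1/√3181) = 10·14.1·(0.123691) = 17.4404 kWh/t
P_mill = W·ṁ = 17.4404·428.8 = 7478.5 kW

P = 7478.5 kW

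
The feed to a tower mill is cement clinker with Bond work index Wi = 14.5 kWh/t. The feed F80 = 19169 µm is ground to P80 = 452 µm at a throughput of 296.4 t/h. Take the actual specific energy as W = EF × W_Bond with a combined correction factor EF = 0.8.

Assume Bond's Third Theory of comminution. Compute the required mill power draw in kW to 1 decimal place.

W = 10·Wi·(P80^(-½) − F80^(-½))
W = 10·14.5·(1/√452 − 1/√19169) = 10·14.5·(0.039813) = 5.7729 kWh/t
W_actual = 0.8 × 5.7729 = 4.6183 kWh/t
P = W·T = 4.6183·296.4 = 1368.9 kW

P = 1368.9 kW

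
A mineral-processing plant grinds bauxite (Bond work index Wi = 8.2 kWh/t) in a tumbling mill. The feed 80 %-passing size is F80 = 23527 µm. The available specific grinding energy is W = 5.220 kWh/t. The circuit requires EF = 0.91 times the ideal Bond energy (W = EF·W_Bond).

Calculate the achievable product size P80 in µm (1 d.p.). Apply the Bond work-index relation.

Bond:  W = 10 Wi (1/√P − 1/√F)
W_Bond = W / EF = 5.220 / 0.91 = 5.7363 kWh/t
P80^(−½) = W_Bond/(10 Wi) + F80^(−½)
  = 5.7363/(10·8.2) + 1/√23527 = 0.069954 + 0.006520 = 0.076474
P80 = (1/0.076474)² = 13.0763² = 170.99 µm

P80 = 171.0 µm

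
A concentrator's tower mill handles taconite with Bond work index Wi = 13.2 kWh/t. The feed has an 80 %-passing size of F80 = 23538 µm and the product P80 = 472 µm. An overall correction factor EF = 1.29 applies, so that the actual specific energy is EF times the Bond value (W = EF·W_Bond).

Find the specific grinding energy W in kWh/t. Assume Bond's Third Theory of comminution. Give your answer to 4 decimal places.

W = 6.7279 kWh/t

W_Bond = 10·Wi·(1/√P₈₀ − 1/√F₈₀)
1/√472 = 0.046029;  1/√23538 = 0.006518
W = 10·13.2·(0.046029 − 0.006518) = 5.2154 kWh/t
W_actual = 1.29 × 5.2154 = 6.7279 kWh/t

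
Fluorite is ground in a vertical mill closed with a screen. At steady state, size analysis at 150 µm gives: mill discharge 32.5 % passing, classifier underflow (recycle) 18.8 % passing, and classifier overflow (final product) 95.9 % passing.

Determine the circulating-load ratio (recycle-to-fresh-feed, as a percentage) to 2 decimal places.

Let r = R/F. Size balance at 150 µm:
d + r·d = r·u + o → r(d−u) = o−d
r = (95.9 − 32.5)/(32.5 − 18.8) = 63.4/13.7 = 4.6277
CL = 100·r = 462.77 %

CL = 462.77 %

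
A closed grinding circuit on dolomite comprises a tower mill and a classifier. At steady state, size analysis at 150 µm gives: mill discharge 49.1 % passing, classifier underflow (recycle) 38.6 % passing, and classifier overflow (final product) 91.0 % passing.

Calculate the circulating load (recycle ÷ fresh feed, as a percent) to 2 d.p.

CL = 399.05 %

Let r = R/F. Size balance at 150 µm:
Fd + Rd = Ru + Fo ⇒ R/F = (o−d)/(d−u)
r = (91.0 − 49.1)/(49.1 − 38.6) = 41.9/10.5 = 3.9905
CL = 100·r = 399.05 %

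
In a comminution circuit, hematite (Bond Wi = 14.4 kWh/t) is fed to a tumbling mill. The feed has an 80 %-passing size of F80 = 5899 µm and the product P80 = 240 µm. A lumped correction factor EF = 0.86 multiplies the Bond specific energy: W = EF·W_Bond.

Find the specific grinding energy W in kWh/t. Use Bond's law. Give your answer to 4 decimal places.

W = 6.3814 kWh/t

W = 10 Wi / √P80 − 10 Wi / √F80
1/√240 = 0.064550;  1/√5899 = 0.013020
W = 10·14.4·(0.064550 − 0.013020) = 7.4203 kWh/t
Apply correction: 7.4203 × 0.86 = 6.3814 kWh/t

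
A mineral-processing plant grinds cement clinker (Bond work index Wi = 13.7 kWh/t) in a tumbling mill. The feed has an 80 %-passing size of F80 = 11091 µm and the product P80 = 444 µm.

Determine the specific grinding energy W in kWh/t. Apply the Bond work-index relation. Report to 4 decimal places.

W = 5.2009 kWh/t

Bond:  W = 10 Wi (1/√P − 1/√F)
1/√444 = 0.047458;  1/√11091 = 0.009495
W = 10·13.7·(0.047458 − 0.009495) = 5.2009 kWh/t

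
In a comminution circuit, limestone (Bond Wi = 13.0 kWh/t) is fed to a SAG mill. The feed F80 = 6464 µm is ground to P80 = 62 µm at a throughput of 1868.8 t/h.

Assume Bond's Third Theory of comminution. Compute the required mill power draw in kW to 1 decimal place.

W = 10 Wi (1/√P80 − 1/√F80)  [Bond]
W = 10·13.0·(1/√62 − 1/√6464) = 10·13.0·(0.114562) = 14.8931 kWh/t
Power = W × throughput = 14.8931 kWh/t × 1868.8 t/h = 27832.2 kW

P = 27832.2 kW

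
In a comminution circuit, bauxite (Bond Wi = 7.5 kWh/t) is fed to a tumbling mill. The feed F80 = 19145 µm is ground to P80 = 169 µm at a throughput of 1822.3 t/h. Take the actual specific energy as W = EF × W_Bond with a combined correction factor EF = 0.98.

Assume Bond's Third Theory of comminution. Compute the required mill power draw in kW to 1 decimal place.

W = 10 Wi (P80^-0.5 − F80^-0.5)
W = 10·7.5·(1/√169 − 1/√19145) = 10·7.5·(0.069696) = 5.2272 kWh/t
Apply correction: 5.2272 × 0.98 = 5.1226 kWh/t
Mill draw = 5.1226 × 1822.3 = 9335.0 kW

P = 9335.0 kW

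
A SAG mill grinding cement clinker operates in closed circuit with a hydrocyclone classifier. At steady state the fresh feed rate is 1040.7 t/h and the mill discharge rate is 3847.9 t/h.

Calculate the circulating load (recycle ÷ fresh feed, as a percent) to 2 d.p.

CL = 269.74 %

M = F + R at steady state, so:
R = M − F = 3847.9 − 1040.7 = 2807.2 t/h
CL = 100·R/F = 100·2807.2/1040.7 = 269.74 %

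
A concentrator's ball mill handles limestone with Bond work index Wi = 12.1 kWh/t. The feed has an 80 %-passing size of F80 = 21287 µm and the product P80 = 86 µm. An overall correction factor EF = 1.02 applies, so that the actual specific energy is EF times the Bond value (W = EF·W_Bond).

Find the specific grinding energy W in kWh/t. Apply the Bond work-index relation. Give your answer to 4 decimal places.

W = 12.4628 kWh/t

Bond: W = 10·Wi·(1/√P80 − 1/√F80)
1/√86 = 0.107833;  1/√21287 = 0.006854
W = 10·12.1·(0.107833 − 0.006854) = 12.2184 kWh/t
Corrected W = EF·W_Bond = 1.02·12.2184 = 12.4628 kWh/t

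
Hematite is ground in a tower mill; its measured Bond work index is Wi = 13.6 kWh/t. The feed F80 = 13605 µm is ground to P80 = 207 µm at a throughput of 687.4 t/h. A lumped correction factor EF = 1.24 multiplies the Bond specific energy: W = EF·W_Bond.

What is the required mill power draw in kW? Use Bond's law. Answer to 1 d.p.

P = 7063.4 kW

W = 10 Wi (1/√P80 − 1/√F80)  [Bond]
W = 10·13.6·(1/√207 − 1/√13605) = 10·13.6·(0.060931) = 8.2867 kWh/t
W_actual = 1.24 × 8.2867 = 10.2755 kWh/t
Mill draw = 10.2755 × 687.4 = 7063.4 kW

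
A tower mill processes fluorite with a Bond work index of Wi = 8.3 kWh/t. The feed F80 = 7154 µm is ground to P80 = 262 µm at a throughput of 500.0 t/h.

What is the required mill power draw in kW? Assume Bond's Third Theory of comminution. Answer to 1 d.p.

P = 2073.2 kW

W = 10·Wi·(P80^(-½) − F80^(-½))
W = 10·8.3·(1/√262 − 1/√7154) = 10·8.3·(0.049957) = 4.1465 kWh/t
Mill draw = 4.1465 × 500.0 = 2073.2 kW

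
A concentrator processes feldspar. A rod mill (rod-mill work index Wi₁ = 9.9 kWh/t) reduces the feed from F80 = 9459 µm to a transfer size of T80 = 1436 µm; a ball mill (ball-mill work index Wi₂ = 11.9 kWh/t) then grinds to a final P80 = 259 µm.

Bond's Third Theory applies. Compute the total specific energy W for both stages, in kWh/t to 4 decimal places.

W = 5.8486 kWh/t

Bond:  W = 10 Wi (1/√P − 1/√F)
Stage 1 (9459→1436 µm, Wi₁=9.9): W₁ = 10·9.9·(0.026389 − 0.010282) = 1.5946 kWh/t
Stage 2 (1436→259 µm, Wi₂=11.9): W₂ = 10·11.9·(0.062137 − 0.026389) = 4.2540 kWh/t
W = W₁ + W₂ = 1.5946 + 4.2540 = 5.8486 kWh/t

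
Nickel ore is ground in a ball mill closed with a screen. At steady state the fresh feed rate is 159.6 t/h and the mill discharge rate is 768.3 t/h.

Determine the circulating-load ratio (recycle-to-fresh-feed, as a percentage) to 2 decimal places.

Mill node: discharge = fresh + recycle.
R = M − F = 768.3 − 159.6 = 608.7 t/h
CL = 100·R/F = 100·608.7/159.6 = 381.39 %

CL = 381.39 %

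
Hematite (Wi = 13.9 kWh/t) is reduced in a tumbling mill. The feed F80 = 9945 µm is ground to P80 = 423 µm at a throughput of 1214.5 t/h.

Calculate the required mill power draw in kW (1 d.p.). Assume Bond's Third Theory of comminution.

W = 10·Wi·(P80^(-½) − F80^(-½))
W = 10·13.9·(1/√423 − 1/√9945) = 10·13.9·(0.038594) = 5.3646 kWh/t
P_mill = W·ṁ = 5.3646·1214.5 = 6515.3 kW

P = 6515.3 kW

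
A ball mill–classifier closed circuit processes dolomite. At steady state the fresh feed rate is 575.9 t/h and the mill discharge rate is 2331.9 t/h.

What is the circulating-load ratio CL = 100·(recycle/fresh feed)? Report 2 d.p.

CL = 304.91 %

Discharge = new feed + return, hence
R = M − F = 2331.9 − 575.9 = 1756.0 t/h
CL = 100·R/F = 100·1756.0/575.9 = 304.91 %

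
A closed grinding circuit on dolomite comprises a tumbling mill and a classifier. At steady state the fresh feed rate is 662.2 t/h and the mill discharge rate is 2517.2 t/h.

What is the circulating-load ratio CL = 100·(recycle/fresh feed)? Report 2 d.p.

CL = 280.13 %

M = F + R at steady state, so:
R = M − F = 2517.2 − 662.2 = 1855.0 t/h
CL = 100·R/F = 100·1855.0/662.2 = 280.13 %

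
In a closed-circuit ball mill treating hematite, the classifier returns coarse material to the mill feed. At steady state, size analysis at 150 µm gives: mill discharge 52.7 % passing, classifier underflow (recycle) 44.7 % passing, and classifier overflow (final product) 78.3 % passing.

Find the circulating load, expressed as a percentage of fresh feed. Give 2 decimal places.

CL = 320.00 %

Balance %-passing 150 µm (r = R/F):
r = (o − d)/(d − u)
r = (78.3 − 52.7)/(52.7 − 44.7) = 25.6/8.0 = 3.2000
CL = 100·r = 320.00 %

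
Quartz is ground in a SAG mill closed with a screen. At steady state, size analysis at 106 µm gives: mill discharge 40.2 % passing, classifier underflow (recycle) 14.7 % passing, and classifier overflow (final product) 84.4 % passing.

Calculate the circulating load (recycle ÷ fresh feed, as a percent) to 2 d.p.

Classifier node, passing 106 µm:
Fd + Rd = Ru + Fo ⇒ R/F = (o−d)/(d−u)
r = (84.4 − 40.2)/(40.2 − 14.7) = 44.2/25.5 = 1.7333
CL = 100·r = 173.33 %

CL = 173.33 %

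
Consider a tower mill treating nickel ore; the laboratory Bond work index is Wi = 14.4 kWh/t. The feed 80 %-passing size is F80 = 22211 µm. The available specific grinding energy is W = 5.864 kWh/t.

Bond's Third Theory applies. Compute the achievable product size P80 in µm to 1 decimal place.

W = 10·Wi·(P80^(-½) − F80^(-½))
⇒ 1/√P80 = W/(10·Wi) + 1/√F80
  = 5.8640/(10·14.4) + 1/√22211 = 0.040722 + 0.006710 = 0.047432
P80 = (1/0.047432)² = 21.0828² = 444.48 µm

P80 = 444.5 µm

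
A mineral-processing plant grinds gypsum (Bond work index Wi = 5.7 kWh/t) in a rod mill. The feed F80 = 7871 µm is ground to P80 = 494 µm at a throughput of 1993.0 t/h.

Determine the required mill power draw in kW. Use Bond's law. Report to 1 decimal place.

W = 10·Wi·[P80^(−½) − F80^(−½)]
W = 10·5.7·(1/√494 − 1/√7871) = 10·5.7·(0.033721) = 1.9221 kWh/t
Power = W × throughput = 1.9221 kWh/t × 1993.0 t/h = 3830.7 kW

P = 3830.7 kW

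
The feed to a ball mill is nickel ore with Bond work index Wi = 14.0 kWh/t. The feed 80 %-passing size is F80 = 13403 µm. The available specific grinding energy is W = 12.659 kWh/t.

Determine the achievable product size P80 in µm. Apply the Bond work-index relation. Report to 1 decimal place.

W = 10·Wi·(P80^(-½) − F80^(-½))
1/√P80 = 1/√F80 + W/(10·Wi)
  = 12.6590/(10·14.0) + 1/√13403 = 0.090421 + 0.008638 = 0.099059
P80 = (1/0.099059)² = 10.0950² = 101.91 µm

P80 = 101.9 µm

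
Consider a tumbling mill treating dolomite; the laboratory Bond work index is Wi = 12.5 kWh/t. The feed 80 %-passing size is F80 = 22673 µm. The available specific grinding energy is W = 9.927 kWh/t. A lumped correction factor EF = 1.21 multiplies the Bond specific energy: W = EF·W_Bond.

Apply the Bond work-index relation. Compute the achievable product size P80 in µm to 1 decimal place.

P80 = 191.4 µm

Bond: W = 10·Wi·(1/√P80 − 1/√F80)
W_Bond = W / EF = 9.927 / 1.21 = 8.2041 kWh/t
⇒ 1/√P80 = W_Bond/(10·Wi) + 1/√F80
  = 8.2041/(10·12.5) + 1/√22673 = 0.065633 + 0.006641 = 0.072274
P80 = (1/0.072274)² = 13.8362² = 191.44 µm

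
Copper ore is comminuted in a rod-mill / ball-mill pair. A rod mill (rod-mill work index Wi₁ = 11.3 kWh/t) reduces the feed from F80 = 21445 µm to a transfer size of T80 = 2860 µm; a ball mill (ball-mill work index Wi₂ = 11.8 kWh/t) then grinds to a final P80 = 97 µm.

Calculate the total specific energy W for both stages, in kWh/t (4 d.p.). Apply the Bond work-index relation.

W = 11.1159 kWh/t

Bond: W = 10·Wi·(1/√P80 − 1/√F80)
Stage 1 (21445→2860 µm, Wi₁=11.3): W₁ = 10·11.3·(0.018699 − 0.006829) = 1.3413 kWh/t
Stage 2 (2860→97 µm, Wi₂=11.8): W₂ = 10·11.8·(0.101535 − 0.018699) = 9.7746 kWh/t
W = W₁ + W₂ = 1.3413 + 9.7746 = 11.1159 kWh/t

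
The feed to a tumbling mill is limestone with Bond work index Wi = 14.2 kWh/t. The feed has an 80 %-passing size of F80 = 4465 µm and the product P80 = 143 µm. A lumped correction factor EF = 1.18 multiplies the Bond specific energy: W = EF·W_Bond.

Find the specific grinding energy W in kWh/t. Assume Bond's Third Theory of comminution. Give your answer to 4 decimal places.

W = 10·Wi·[P80^(−½) − F80^(−½)]
1/√143 = 0.083624;  1/√4465 = 0.014965
W = 10·14.2·(0.083624 − 0.014965) = 9.7495 kWh/t
Apply correction: 9.7495 × 1.18 = 11.5045 kWh/t

W = 11.5045 kWh/t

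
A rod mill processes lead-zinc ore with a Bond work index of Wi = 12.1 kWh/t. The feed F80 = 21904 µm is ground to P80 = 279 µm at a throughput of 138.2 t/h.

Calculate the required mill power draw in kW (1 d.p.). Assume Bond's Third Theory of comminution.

W = 10 Wi (P80^-0.5 − F80^-0.5)
W = 10·12.1·(1/√279 − 1/√21904) = 10·12.1·(0.053112) = 6.4265 kWh/t
P = W·T = 6.4265·138.2 = 888.1 kW

P = 888.1 kW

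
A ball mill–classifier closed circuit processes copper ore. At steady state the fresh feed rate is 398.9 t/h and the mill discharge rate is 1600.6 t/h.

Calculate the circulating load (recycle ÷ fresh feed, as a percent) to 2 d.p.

M = F + R at steady state, so:
R = M − F = 1600.6 − 398.9 = 1201.7 t/h
CL = 100·R/F = 100·1201.7/398.9 = 301.25 %

CL = 301.25 %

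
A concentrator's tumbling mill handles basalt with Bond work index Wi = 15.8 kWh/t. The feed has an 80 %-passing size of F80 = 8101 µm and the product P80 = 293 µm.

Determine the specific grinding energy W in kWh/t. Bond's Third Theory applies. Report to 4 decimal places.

W = 7.4750 kWh/t

W = 10·Wi·(P80^(-½) − F80^(-½))
1/√293 = 0.058421;  1/√8101 = 0.011110
W = 10·15.8·(0.058421 − 0.011110) = 7.4750 kWh/t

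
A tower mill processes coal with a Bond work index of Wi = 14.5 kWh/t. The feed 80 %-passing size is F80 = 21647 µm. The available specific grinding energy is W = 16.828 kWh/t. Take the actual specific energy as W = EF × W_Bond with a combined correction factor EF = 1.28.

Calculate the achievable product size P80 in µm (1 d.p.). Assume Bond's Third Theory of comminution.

W = 10 Wi / √P80 − 10 Wi / √F80
W_Bond = W / EF = 16.828 / 1.28 = 13.1469 kWh/t
⇒ 1/√P80 = W_Bond/(10·Wi) + 1/√F80
  = 13.1469/(10·14.5) + 1/√21647 = 0.090668 + 0.006797 = 0.097465
P80 = (1/0.097465)² = 10.2601² = 105.27 µm

P80 = 105.3 µm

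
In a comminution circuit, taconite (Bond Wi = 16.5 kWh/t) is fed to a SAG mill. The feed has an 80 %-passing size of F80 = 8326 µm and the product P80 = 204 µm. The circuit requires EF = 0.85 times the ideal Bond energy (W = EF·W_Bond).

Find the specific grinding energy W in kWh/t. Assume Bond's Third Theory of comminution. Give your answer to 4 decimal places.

W = 10·Wi·[P80^(−½) − F80^(−½)]
1/√204 = 0.070014;  1/√8326 = 0.010959
W = 10·16.5·(0.070014 − 0.010959) = 9.7440 kWh/t
Corrected W = EF·W_Bond = 0.85·9.7440 = 8.2824 kWh/t

W = 8.2824 kWh/t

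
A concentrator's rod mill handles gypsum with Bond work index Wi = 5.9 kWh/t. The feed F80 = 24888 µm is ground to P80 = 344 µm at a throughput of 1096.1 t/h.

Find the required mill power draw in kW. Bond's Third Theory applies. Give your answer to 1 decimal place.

P = 3076.8 kW

W = 10·Wi·[P80^(−½) − F80^(−½)]
W = 10·5.9·(1/√344 − 1/√24888) = 10·5.9·(0.047578) = 2.8071 kWh/t
Power = W × throughput = 2.8071 kWh/t × 1096.1 t/h = 3076.8 kW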